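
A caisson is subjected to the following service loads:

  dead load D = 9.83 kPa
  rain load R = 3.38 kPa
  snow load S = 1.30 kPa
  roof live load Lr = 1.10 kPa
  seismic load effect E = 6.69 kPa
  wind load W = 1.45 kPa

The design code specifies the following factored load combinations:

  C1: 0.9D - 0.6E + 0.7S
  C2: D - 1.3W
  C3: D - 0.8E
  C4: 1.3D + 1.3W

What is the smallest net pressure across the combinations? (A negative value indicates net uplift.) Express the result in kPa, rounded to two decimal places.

C1: 0.9(9.83) - 0.6(6.69) + 0.7(1.30) = 5.74
C2: 1.0(9.83) - 1.3(1.45) = 7.95
C3: 1.0(9.83) - 0.8(6.69) = 9.83 - 5.35 = 4.48
C4: 1.3(9.83) + 1.3(1.45) = 14.66
Combination 3 gives the minimum: 4.48 kPa.

4.48 kPa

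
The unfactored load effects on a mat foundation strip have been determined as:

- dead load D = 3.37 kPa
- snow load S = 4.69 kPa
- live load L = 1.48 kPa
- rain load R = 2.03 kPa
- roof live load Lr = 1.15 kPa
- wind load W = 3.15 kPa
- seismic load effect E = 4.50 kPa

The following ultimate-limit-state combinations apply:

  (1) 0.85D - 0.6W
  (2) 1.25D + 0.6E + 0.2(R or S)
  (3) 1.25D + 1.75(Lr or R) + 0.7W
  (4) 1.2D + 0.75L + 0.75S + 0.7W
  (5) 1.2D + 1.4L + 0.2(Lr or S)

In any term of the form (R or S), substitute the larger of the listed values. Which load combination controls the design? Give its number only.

Combination 4

(R or S) → S = 4.69 kPa; (Lr or R) → R = 2.03 kPa; (Lr or S) → S = 4.69 kPa.
(1) 0.85(3.37) - 0.6(3.15) = 2.86 - 1.89 = 0.97
(2) 1.25(3.37) + 0.6(4.50) + 0.2(4.69) = 4.21 + 2.70 + 0.94 = 7.85
(3) 1.25(3.37) + 1.75(2.03) + 0.7(3.15) = 4.21 + 3.55 + 2.21 = 9.97
(4) 1.2(3.37) + 0.75(1.48) + 0.75(4.69) + 0.7(3.15) = 4.04 + 1.11 + 3.52 + 2.21 = 10.88
(5) 1.2(3.37) + 1.4(1.48) + 0.2(4.69) = 4.04 + 2.07 + 0.94 = 7.05
The largest value is 10.88 kPa from combination 4.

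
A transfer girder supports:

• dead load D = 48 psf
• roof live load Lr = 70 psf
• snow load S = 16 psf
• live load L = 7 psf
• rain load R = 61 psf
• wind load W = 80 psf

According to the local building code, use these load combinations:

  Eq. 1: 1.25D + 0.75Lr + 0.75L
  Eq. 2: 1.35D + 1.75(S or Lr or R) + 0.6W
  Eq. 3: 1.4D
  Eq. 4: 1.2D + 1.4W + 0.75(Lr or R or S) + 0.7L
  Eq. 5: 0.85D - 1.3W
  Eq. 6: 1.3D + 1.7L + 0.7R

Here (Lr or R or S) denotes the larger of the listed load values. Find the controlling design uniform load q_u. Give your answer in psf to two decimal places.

235.30 psf

(S or Lr or R) → Lr = 70 psf; (Lr or R or S) → Lr = 70 psf.
Eq. 1: 1.25(48) + 0.75(70) + 0.75(7) = 117.75
Eq. 2: 1.35(48) + 1.75(70) + 0.6(80) = 235.30
Eq. 3: 1.4(48) = 67.20
Eq. 4: 1.2(48) + 1.4(80) + 0.75(70) + 0.7(7) = 227.00
Eq. 5: 0.85(48) - 1.3(80) = -63.20
Eq. 6: 1.3(48) + 1.7(7) + 0.7(61) = 117.00
The controlling combination is 2, giving 235.30 psf.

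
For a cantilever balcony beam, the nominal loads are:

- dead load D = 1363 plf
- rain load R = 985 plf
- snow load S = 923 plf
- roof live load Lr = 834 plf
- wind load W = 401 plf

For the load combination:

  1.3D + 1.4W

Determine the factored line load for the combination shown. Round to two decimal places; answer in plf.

2333.30 plf

1.3(1363) + 1.4(401) = 1771.90 + 561.40 = 2333.30
w_u = 2333.30 plf.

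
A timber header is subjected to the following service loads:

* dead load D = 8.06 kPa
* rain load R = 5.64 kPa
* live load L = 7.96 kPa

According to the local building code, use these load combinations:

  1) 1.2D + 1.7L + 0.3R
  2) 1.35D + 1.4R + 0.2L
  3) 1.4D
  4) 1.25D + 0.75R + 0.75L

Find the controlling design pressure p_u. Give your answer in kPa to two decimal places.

24.90 kPa

1) 1.2(8.06) + 1.7(7.96) + 0.3(5.64) = 24.90
2) 1.35(8.06) + 1.4(5.64) + 0.2(7.96) = 10.88 + 7.90 + 1.59 = 20.37
3) 1.4(8.06) = 11.28
4) 1.25(8.06) + 0.75(5.64) + 0.75(7.96) = 10.08 + 4.23 + 5.97 = 20.28
The controlling combination is 1, giving 24.90 kPa.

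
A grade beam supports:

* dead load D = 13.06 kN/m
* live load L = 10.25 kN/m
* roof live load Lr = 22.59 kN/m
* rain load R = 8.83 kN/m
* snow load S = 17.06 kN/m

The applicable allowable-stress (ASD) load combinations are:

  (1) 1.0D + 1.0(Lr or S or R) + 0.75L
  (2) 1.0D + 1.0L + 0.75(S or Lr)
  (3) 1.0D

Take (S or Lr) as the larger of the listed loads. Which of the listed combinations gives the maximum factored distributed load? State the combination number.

Combination 1

(Lr or S or R) → Lr = 22.59 kN/m; (S or Lr) → Lr = 22.59 kN/m.
(1) 1.0(13.06) + 1.0(22.59) + 0.75(10.25) = 13.06 + 22.59 + 7.69 = 43.34
(2) 1.0(13.06) + 1.0(10.25) + 0.75(22.59) = 13.06 + 10.25 + 16.94 = 40.25
(3) 1.0(13.06) = 13.06
The largest value is 43.34 kN/m from combination 1.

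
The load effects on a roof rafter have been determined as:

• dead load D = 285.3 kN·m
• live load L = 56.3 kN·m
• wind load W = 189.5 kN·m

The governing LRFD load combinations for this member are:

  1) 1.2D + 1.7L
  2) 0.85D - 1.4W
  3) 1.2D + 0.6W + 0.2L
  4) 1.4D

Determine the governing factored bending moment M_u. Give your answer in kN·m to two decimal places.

1) 1.2(285.3) + 1.7(56.3) = 438.07
2) 0.85(285.3) - 1.4(189.5) = -22.80
3) 1.2(285.3) + 0.6(189.5) + 0.2(56.3) = 467.32
4) 1.4(285.3) = 399.42
Combination 3 governs: M_u = 467.32 kN·m.

467.32 kN·m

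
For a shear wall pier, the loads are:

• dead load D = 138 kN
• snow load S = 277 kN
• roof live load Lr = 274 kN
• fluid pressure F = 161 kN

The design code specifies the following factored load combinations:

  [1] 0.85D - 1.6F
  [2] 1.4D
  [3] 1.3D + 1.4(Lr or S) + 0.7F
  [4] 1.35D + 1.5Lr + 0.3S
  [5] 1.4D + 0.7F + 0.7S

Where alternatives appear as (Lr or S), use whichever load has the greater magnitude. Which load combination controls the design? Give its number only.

Combination 4

(Lr or S) → S = 277 kN.
[1] 0.85(138) - 1.6(161) = 117.30 - 257.60 = -140.30
[2] 1.4(138) = 193.20
[3] 1.3(138) + 1.4(277) + 0.7(161) = 179.40 + 387.80 + 112.70 = 679.90
[4] 1.35(138) + 1.5(274) + 0.3(277) = 186.30 + 411.00 + 83.10 = 680.40
[5] 1.4(138) + 0.7(161) + 0.7(277) = 193.20 + 112.70 + 193.90 = 499.80
The largest value is 680.40 kN from combination 4.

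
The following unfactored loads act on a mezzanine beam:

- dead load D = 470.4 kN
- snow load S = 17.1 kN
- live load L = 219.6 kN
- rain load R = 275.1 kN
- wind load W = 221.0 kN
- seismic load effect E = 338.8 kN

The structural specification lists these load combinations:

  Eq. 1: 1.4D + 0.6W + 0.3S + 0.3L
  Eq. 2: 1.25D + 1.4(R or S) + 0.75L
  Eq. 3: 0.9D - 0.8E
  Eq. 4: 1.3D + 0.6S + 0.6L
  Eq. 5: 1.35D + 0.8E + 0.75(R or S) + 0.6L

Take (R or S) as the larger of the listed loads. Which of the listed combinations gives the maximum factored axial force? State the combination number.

(R or S) → R = 275.1 kN.
Eq. 1: 1.4(470.4) + 0.6(221.0) + 0.3(17.1) + 0.3(219.6) = 658.6 + 132.6 + 5.1 + 65.9 = 862.2
Eq. 2: 1.25(470.4) + 1.4(275.1) + 0.75(219.6) = 588.0 + 385.1 + 164.7 = 1137.8
Eq. 3: 0.9(470.4) - 0.8(338.8) = 152.3
Eq. 4: 1.3(470.4) + 0.6(17.1) + 0.6(219.6) = 753.5
Eq. 5: 1.35(470.4) + 0.8(338.8) + 0.75(275.1) + 0.6(219.6) = 1244.2
The largest value is 1244.2 kN from combination 5.

Combination 5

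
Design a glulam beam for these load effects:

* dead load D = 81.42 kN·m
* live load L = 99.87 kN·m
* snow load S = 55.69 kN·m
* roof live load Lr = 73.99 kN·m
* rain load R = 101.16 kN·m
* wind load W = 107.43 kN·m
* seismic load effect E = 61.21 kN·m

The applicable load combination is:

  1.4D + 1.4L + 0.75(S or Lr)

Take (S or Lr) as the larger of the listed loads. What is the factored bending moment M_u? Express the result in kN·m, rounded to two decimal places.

309.30 kN·m

(S or Lr) → Lr = 73.99 kN·m.
1.4(81.42) + 1.4(99.87) + 0.75(73.99) = 113.99 + 139.82 + 55.49 = 309.30
M_u = 309.30 kN·m.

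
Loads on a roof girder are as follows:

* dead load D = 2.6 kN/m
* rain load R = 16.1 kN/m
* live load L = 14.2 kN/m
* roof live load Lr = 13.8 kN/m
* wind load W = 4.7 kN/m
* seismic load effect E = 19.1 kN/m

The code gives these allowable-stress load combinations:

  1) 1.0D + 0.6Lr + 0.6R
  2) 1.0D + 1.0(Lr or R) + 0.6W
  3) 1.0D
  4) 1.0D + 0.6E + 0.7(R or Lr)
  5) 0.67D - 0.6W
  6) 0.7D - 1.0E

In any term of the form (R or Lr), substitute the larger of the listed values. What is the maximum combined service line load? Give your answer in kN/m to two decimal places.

(Lr or R) → R = 16.1 kN/m; (R or Lr) → R = 16.1 kN/m.
1) 1.0(2.6) + 0.6(13.8) + 0.6(16.1) = 2.60 + 8.28 + 9.66 = 20.54
2) 1.0(2.6) + 1.0(16.1) + 0.6(4.7) = 2.60 + 16.10 + 2.82 = 21.52
3) 1.0(2.6) = 2.60
4) 1.0(2.6) + 0.6(19.1) + 0.7(16.1) = 2.60 + 11.46 + 11.27 = 25.33
5) 0.67(2.6) - 0.6(4.7) = 1.74 - 2.82 = -1.08
6) 0.7(2.6) - 1.0(19.1) = 1.82 - 19.10 = -17.28
The controlling combination is 4, giving 25.33 kN/m.

25.33 kN/m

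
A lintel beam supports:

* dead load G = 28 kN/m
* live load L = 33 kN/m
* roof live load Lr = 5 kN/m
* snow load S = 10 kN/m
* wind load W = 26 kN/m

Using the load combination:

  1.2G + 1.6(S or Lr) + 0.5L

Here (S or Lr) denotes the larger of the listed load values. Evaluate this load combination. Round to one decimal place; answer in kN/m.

66.1 kN/m

(S or Lr) → S = 10 kN/m.
1.2(28) + 1.6(10) + 0.5(33) = 33.6 + 16.0 + 16.5 = 66.1
w_u = 66.1 kN/m.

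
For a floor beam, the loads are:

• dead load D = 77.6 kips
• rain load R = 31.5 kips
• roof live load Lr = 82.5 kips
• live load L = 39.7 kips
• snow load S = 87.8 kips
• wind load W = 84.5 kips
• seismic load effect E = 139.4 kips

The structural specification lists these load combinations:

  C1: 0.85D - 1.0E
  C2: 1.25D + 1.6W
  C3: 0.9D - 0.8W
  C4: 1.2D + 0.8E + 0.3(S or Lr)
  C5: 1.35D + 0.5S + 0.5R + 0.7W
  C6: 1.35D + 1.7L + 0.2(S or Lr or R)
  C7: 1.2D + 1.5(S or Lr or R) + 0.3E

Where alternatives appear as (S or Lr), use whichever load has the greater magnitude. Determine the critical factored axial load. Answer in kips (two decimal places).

(S or Lr) → S = 87.8 kips; (S or Lr or R) → S = 87.8 kips.
C1: 0.85(77.6) - 1.0(139.4) = -73.44
C2: 1.25(77.6) + 1.6(84.5) = 232.20
C3: 0.9(77.6) - 0.8(84.5) = 2.24
C4: 1.2(77.6) + 0.8(139.4) + 0.3(87.8) = 230.98
C5: 1.35(77.6) + 0.5(87.8) + 0.5(31.5) + 0.7(84.5) = 223.56
C6: 1.35(77.6) + 1.7(39.7) + 0.2(87.8) = 189.81
C7: 1.2(77.6) + 1.5(87.8) + 0.3(139.4) = 266.64
The controlling combination is 7, giving 266.64 kips.

266.64 kips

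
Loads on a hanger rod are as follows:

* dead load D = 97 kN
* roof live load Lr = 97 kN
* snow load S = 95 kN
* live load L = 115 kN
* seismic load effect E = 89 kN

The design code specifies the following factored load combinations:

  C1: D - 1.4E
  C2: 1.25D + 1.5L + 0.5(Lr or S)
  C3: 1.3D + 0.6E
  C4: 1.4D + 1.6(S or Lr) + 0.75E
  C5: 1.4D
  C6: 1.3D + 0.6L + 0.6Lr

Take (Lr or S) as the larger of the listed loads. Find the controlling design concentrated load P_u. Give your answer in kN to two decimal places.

357.75 kN

(Lr or S) → Lr = 97 kN; (S or Lr) → Lr = 97 kN.
C1: 1.0(97) - 1.4(89) = -27.60
C2: 1.25(97) + 1.5(115) + 0.5(97) = 342.25
C3: 1.3(97) + 0.6(89) = 179.50
C4: 1.4(97) + 1.6(97) + 0.75(89) = 357.75
C5: 1.4(97) = 135.80
C6: 1.3(97) + 0.6(115) + 0.6(97) = 253.30
Combination 4 governs: P_u = 357.75 kN.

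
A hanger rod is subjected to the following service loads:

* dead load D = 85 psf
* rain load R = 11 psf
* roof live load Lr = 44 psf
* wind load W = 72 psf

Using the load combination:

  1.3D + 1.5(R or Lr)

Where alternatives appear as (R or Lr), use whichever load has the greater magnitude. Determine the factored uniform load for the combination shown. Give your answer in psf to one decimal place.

(R or Lr) → Lr = 44 psf.
1.3(85) + 1.5(44) = 110.5 + 66.0 = 176.5
q_u = 176.5 psf.

176.5 psf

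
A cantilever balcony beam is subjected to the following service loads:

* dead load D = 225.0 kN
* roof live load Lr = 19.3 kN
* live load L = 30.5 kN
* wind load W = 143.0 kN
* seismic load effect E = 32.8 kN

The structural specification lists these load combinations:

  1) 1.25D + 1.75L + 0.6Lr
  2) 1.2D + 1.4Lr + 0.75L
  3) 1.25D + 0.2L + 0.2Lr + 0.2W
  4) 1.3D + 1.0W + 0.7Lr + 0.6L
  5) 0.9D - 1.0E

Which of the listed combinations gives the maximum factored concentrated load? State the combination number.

1) 1.25(225.0) + 1.75(30.5) + 0.6(19.3) = 346.2
2) 1.2(225.0) + 1.4(19.3) + 0.75(30.5) = 319.9
3) 1.25(225.0) + 0.2(30.5) + 0.2(19.3) + 0.2(143.0) = 319.8
4) 1.3(225.0) + 1.0(143.0) + 0.7(19.3) + 0.6(30.5) = 467.3
5) 0.9(225.0) - 1.0(32.8) = 169.7
The largest value is 467.3 kN from combination 4.

Combination 4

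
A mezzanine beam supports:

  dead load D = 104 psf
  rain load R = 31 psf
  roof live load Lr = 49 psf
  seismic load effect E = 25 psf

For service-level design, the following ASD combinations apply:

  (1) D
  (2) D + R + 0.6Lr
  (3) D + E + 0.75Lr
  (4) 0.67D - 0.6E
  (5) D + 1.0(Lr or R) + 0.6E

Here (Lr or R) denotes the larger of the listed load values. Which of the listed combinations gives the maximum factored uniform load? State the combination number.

(Lr or R) → Lr = 49 psf.
(1) 1.0(104) = 104.0
(2) 1.0(104) + 1.0(31) + 0.6(49) = 164.4
(3) 1.0(104) + 1.0(25) + 0.75(49) = 165.8
(4) 0.67(104) - 0.6(25) = 54.7
(5) 1.0(104) + 1.0(49) + 0.6(25) = 168.0
The largest value is 168.0 psf from combination 5.

Combination 5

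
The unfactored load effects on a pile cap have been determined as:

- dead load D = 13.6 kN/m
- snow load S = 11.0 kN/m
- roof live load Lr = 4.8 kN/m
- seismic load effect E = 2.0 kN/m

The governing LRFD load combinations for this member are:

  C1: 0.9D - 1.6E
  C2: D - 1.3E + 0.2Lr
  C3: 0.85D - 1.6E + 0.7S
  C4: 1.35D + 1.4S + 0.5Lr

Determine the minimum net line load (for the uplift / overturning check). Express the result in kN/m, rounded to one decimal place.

C1: 0.9(13.6) - 1.6(2.0) = 12.2 - 3.2 = 9.0
C2: 1.0(13.6) - 1.3(2.0) + 0.2(4.8) = 13.6 - 2.6 + 1.0 = 12.0
C3: 0.85(13.6) - 1.6(2.0) + 0.7(11.0) = 11.6 - 3.2 + 7.7 = 16.1
C4: 1.35(13.6) + 1.4(11.0) + 0.5(4.8) = 18.4 + 15.4 + 2.4 = 36.2
Combination 1 gives the minimum: 9.0 kN/m.

9.0 kN/m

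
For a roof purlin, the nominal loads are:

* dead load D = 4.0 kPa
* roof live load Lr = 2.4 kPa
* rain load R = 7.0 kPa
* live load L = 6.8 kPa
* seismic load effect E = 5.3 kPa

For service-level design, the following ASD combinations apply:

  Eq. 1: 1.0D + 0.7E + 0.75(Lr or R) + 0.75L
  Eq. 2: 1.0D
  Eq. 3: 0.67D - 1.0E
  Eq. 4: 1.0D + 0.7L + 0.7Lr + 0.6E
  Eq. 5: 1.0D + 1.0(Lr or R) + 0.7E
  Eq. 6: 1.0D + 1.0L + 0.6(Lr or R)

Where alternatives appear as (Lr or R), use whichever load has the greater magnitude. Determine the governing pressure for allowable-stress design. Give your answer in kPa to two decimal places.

18.06 kPa

(Lr or R) → R = 7.0 kPa.
Eq. 1: 1.0(4.0) + 0.7(5.3) + 0.75(7.0) + 0.75(6.8) = 4.00 + 3.71 + 5.25 + 5.10 = 18.06
Eq. 2: 1.0(4.0) = 4.00
Eq. 3: 0.67(4.0) - 1.0(5.3) = 2.68 - 5.30 = -2.62
Eq. 4: 1.0(4.0) + 0.7(6.8) + 0.7(2.4) + 0.6(5.3) = 4.00 + 4.76 + 1.68 + 3.18 = 13.62
Eq. 5: 1.0(4.0) + 1.0(7.0) + 0.7(5.3) = 4.00 + 7.00 + 3.71 = 14.71
Eq. 6: 1.0(4.0) + 1.0(6.8) + 0.6(7.0) = 4.00 + 6.80 + 4.20 = 15.00
Combination 1 governs: p = 18.06 kPa.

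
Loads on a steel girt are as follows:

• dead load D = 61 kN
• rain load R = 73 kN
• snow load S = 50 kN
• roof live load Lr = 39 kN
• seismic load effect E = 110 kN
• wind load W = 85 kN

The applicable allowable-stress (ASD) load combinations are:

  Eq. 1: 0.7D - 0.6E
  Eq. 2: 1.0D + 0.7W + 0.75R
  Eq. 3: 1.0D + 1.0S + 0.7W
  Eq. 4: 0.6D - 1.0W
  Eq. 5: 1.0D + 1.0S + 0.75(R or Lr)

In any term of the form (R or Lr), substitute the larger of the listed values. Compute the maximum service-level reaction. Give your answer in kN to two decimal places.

(R or Lr) → R = 73 kN.
Eq. 1: 0.7(61) - 0.6(110) = -23.30
Eq. 2: 1.0(61) + 0.7(85) + 0.75(73) = 175.25
Eq. 3: 1.0(61) + 1.0(50) + 0.7(85) = 170.50
Eq. 4: 0.6(61) - 1.0(85) = -48.40
Eq. 5: 1.0(61) + 1.0(50) + 0.75(73) = 165.75
The controlling combination is 2, giving 175.25 kN.

175.25 kN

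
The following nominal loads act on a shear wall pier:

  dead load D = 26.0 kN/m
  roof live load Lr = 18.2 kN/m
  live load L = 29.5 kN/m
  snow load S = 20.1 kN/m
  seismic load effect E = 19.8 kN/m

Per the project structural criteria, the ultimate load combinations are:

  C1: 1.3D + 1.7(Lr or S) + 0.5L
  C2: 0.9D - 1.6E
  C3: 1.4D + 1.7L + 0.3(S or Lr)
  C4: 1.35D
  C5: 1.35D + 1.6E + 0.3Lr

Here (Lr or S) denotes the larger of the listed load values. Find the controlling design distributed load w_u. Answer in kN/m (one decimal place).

92.6 kN/m

(Lr or S) → S = 20.1 kN/m; (S or Lr) → S = 20.1 kN/m.
C1: 1.3(26.0) + 1.7(20.1) + 0.5(29.5) = 82.7
C2: 0.9(26.0) - 1.6(19.8) = 23.4 - 31.7 = -8.3
C3: 1.4(26.0) + 1.7(29.5) + 0.3(20.1) = 36.4 + 50.2 + 6.0 = 92.6
C4: 1.35(26.0) = 35.1
C5: 1.35(26.0) + 1.6(19.8) + 0.3(18.2) = 72.2
The controlling combination is 3, giving 92.6 kN/m.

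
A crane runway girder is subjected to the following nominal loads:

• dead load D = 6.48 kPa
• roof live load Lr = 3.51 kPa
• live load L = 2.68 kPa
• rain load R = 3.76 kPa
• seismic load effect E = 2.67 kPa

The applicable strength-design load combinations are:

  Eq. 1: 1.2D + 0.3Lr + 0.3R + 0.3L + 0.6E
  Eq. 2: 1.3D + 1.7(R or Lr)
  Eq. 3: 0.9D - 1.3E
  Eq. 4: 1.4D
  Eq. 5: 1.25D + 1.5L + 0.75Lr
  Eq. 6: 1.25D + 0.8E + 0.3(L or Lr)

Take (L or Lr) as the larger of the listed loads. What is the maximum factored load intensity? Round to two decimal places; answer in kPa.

14.82 kPa

(R or Lr) → R = 3.76 kPa; (L or Lr) → Lr = 3.51 kPa.
Eq. 1: 1.2(6.48) + 0.3(3.51) + 0.3(3.76) + 0.3(2.68) + 0.6(2.67) = 12.36
Eq. 2: 1.3(6.48) + 1.7(3.76) = 14.82
Eq. 3: 0.9(6.48) - 1.3(2.67) = 2.36
Eq. 4: 1.4(6.48) = 9.07
Eq. 5: 1.25(6.48) + 1.5(2.68) + 0.75(3.51) = 14.75
Eq. 6: 1.25(6.48) + 0.8(2.67) + 0.3(3.51) = 11.29
Combination 2 governs: q_u = 14.82 kPa.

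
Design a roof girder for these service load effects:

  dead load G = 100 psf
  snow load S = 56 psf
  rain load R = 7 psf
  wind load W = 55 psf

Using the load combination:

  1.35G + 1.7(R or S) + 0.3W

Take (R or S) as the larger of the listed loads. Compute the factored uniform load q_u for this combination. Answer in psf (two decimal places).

(R or S) → S = 56 psf.
1.35(100) + 1.7(56) + 0.3(55) = 135.00 + 95.20 + 16.50 = 246.70
q_u = 246.70 psf.

246.70 psf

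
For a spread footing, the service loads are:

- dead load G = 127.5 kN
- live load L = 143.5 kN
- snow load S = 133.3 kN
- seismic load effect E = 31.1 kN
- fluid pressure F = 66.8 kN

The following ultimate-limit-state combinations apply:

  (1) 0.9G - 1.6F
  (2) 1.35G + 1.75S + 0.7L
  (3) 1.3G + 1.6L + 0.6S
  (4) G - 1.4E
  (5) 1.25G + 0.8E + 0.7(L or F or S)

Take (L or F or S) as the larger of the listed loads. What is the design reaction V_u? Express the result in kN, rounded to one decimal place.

505.9 kN

(L or F or S) → L = 143.5 kN.
(1) 0.9(127.5) - 1.6(66.8) = 114.8 - 106.9 = 7.9
(2) 1.35(127.5) + 1.75(133.3) + 0.7(143.5) = 172.1 + 233.3 + 100.5 = 505.9
(3) 1.3(127.5) + 1.6(143.5) + 0.6(133.3) = 475.3
(4) 1.0(127.5) - 1.4(31.1) = 127.5 - 43.5 = 84.0
(5) 1.25(127.5) + 0.8(31.1) + 0.7(143.5) = 284.7
Maximum is from combination 2.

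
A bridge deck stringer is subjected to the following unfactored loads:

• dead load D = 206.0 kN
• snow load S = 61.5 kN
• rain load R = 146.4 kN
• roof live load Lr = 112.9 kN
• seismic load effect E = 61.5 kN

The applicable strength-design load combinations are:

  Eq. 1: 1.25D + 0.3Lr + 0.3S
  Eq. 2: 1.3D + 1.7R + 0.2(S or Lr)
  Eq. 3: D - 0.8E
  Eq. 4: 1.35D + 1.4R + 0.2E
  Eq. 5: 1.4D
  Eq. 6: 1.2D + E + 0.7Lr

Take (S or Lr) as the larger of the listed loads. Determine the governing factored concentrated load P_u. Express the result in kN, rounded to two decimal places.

(S or Lr) → Lr = 112.9 kN.
Eq. 1: 1.25(206.0) + 0.3(112.9) + 0.3(61.5) = 257.50 + 33.87 + 18.45 = 309.82
Eq. 2: 1.3(206.0) + 1.7(146.4) + 0.2(112.9) = 267.80 + 248.88 + 22.58 = 539.26
Eq. 3: 1.0(206.0) - 0.8(61.5) = 206.00 - 49.20 = 156.80
Eq. 4: 1.35(206.0) + 1.4(146.4) + 0.2(61.5) = 278.10 + 204.96 + 12.30 = 495.36
Eq. 5: 1.4(206.0) = 288.40
Eq. 6: 1.2(206.0) + 1.0(61.5) + 0.7(112.9) = 247.20 + 61.50 + 79.03 = 387.73
The controlling combination is 2, giving 539.26 kN.

539.26 kN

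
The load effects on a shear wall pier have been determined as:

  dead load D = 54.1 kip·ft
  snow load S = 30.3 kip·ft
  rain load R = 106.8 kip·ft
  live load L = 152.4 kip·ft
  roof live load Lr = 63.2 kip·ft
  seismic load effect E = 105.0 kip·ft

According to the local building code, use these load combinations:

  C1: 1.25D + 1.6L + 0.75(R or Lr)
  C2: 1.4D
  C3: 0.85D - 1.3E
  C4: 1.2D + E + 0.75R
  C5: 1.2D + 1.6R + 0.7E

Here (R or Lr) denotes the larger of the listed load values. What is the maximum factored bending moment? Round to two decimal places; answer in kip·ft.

(R or Lr) → R = 106.8 kip·ft.
C1: 1.25(54.1) + 1.6(152.4) + 0.75(106.8) = 67.63 + 243.84 + 80.10 = 391.57
C2: 1.4(54.1) = 75.74
C3: 0.85(54.1) - 1.3(105.0) = -90.52
C4: 1.2(54.1) + 1.0(105.0) + 0.75(106.8) = 64.92 + 105.00 + 80.10 = 250.02
C5: 1.2(54.1) + 1.6(106.8) + 0.7(105.0) = 64.92 + 170.88 + 73.50 = 309.30
The controlling combination is 1, giving 391.57 kip·ft.

391.57 kip·ft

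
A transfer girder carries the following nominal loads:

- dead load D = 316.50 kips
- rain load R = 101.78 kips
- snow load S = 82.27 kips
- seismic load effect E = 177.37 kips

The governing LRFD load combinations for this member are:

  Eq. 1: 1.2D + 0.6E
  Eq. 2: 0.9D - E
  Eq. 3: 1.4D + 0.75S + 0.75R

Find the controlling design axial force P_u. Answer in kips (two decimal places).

581.14 kips

Eq. 1: 1.2(316.50) + 0.6(177.37) = 379.80 + 106.42 = 486.22
Eq. 2: 0.9(316.50) - 1.0(177.37) = 284.85 - 177.37 = 107.48
Eq. 3: 1.4(316.50) + 0.75(82.27) + 0.75(101.78) = 443.10 + 61.70 + 76.34 = 581.14
Maximum is from combination 3.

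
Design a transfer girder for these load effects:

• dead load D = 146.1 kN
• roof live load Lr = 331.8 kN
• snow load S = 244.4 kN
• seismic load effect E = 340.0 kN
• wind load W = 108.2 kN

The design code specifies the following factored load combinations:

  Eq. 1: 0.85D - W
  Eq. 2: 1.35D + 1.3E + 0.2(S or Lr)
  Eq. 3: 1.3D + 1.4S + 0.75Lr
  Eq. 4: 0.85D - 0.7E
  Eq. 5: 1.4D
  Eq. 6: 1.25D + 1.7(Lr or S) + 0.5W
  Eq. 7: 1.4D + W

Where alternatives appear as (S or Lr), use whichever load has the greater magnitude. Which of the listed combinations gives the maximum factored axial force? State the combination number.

Combination 6

(S or Lr) → Lr = 331.8 kN; (Lr or S) → Lr = 331.8 kN.
Eq. 1: 0.85(146.1) - 1.0(108.2) = 124.2 - 108.2 = 16.0
Eq. 2: 1.35(146.1) + 1.3(340.0) + 0.2(331.8) = 197.2 + 442.0 + 66.4 = 705.6
Eq. 3: 1.3(146.1) + 1.4(244.4) + 0.75(331.8) = 780.9
Eq. 4: 0.85(146.1) - 0.7(340.0) = 124.2 - 238.0 = -113.8
Eq. 5: 1.4(146.1) = 204.5
Eq. 6: 1.25(146.1) + 1.7(331.8) + 0.5(108.2) = 182.6 + 564.1 + 54.1 = 800.8
Eq. 7: 1.4(146.1) + 1.0(108.2) = 204.5 + 108.2 = 312.7
The largest value is 800.8 kN from combination 6.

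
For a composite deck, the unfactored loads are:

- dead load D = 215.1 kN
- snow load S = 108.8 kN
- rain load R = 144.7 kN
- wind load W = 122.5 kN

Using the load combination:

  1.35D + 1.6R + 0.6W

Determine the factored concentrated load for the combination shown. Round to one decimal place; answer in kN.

595.4 kN

1.35(215.1) + 1.6(144.7) + 0.6(122.5) = 290.4 + 231.5 + 73.5 = 595.4
P_u = 595.4 kN.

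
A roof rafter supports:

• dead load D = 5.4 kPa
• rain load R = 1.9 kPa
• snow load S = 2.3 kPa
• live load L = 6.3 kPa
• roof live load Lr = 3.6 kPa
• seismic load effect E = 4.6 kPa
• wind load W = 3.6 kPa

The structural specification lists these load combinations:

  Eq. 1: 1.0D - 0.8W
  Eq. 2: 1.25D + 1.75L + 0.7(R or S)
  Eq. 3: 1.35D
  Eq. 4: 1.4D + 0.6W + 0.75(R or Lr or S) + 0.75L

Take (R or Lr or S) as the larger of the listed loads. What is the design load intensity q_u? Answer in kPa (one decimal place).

19.4 kPa

(R or S) → S = 2.3 kPa; (R or Lr or S) → Lr = 3.6 kPa.
Eq. 1: 1.0(5.4) - 0.8(3.6) = 2.5
Eq. 2: 1.25(5.4) + 1.75(6.3) + 0.7(2.3) = 19.4
Eq. 3: 1.35(5.4) = 7.3
Eq. 4: 1.4(5.4) + 0.6(3.6) + 0.75(3.6) + 0.75(6.3) = 17.1
The controlling combination is 2, giving 19.4 kPa.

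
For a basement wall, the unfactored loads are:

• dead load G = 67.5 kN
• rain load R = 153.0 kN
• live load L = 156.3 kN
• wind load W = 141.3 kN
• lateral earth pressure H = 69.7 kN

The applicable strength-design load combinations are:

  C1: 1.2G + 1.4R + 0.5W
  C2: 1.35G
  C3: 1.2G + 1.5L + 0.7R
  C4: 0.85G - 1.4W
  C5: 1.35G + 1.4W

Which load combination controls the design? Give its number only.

C1: 1.2(67.5) + 1.4(153.0) + 0.5(141.3) = 81.0 + 214.2 + 70.7 = 365.9
C2: 1.35(67.5) = 91.1
C3: 1.2(67.5) + 1.5(156.3) + 0.7(153.0) = 81.0 + 234.5 + 107.1 = 422.6
C4: 0.85(67.5) - 1.4(141.3) = 57.4 - 197.8 = -140.4
C5: 1.35(67.5) + 1.4(141.3) = 91.1 + 197.8 = 288.9
The largest value is 422.6 kN from combination 3.

Combination 3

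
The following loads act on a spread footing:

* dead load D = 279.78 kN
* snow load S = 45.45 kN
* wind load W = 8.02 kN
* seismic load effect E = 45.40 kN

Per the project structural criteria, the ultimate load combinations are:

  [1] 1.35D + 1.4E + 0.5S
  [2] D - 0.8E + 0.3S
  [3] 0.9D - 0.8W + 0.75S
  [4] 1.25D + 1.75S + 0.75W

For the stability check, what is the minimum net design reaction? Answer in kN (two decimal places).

[1] 1.35(279.78) + 1.4(45.40) + 0.5(45.45) = 377.70 + 63.56 + 22.73 = 463.99
[2] 1.0(279.78) - 0.8(45.40) + 0.3(45.45) = 279.78 - 36.32 + 13.64 = 257.10
[3] 0.9(279.78) - 0.8(8.02) + 0.75(45.45) = 251.80 - 6.42 + 34.09 = 279.47
[4] 1.25(279.78) + 1.75(45.45) + 0.75(8.02) = 435.28
Combination 2 gives the minimum: 257.10 kN.

257.10 kN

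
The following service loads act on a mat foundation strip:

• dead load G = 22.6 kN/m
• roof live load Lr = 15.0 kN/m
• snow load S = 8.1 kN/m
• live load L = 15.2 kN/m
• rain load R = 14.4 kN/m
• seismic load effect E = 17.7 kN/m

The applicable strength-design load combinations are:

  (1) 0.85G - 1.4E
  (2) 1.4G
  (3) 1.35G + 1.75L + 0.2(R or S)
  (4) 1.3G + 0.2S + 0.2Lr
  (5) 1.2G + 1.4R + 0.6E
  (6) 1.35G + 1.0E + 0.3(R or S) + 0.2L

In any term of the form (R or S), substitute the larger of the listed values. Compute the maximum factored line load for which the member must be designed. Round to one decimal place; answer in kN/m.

60.0 kN/m

(R or S) → R = 14.4 kN/m.
(1) 0.85(22.6) - 1.4(17.7) = 19.2 - 24.8 = -5.6
(2) 1.4(22.6) = 31.6
(3) 1.35(22.6) + 1.75(15.2) + 0.2(14.4) = 30.5 + 26.6 + 2.9 = 60.0
(4) 1.3(22.6) + 0.2(8.1) + 0.2(15.0) = 29.4 + 1.6 + 3.0 = 34.0
(5) 1.2(22.6) + 1.4(14.4) + 0.6(17.7) = 27.1 + 20.2 + 10.6 = 57.9
(6) 1.35(22.6) + 1.0(17.7) + 0.3(14.4) + 0.2(15.2) = 55.6
Combination 3 governs: w_u = 60.0 kN/m.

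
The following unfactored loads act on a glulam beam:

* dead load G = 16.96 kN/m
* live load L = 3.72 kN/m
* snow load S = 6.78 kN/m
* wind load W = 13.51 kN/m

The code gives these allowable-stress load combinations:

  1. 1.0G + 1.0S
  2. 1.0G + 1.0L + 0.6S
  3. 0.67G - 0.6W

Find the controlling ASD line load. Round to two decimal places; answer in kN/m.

1. 1.0(16.96) + 1.0(6.78) = 16.96 + 6.78 = 23.74
2. 1.0(16.96) + 1.0(3.72) + 0.6(6.78) = 16.96 + 3.72 + 4.07 = 24.75
3. 0.67(16.96) - 0.6(13.51) = 3.26
The controlling combination is 2, giving 24.75 kN/m.

24.75 kN/m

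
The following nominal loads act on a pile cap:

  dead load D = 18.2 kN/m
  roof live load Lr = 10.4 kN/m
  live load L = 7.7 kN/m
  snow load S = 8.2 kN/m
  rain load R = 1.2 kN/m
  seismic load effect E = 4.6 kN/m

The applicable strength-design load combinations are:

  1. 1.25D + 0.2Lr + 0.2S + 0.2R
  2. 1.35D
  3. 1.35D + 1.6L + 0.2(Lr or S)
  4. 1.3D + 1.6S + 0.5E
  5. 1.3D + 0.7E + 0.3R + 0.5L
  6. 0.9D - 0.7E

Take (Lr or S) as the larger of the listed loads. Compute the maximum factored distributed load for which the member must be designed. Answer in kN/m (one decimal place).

39.1 kN/m

(Lr or S) → Lr = 10.4 kN/m.
1. 1.25(18.2) + 0.2(10.4) + 0.2(8.2) + 0.2(1.2) = 22.8 + 2.1 + 1.6 + 0.2 = 26.7
2. 1.35(18.2) = 24.6
3. 1.35(18.2) + 1.6(7.7) + 0.2(10.4) = 24.6 + 12.3 + 2.1 = 39.0
4. 1.3(18.2) + 1.6(8.2) + 0.5(4.6) = 23.7 + 13.1 + 2.3 = 39.1
5. 1.3(18.2) + 0.7(4.6) + 0.3(1.2) + 0.5(7.7) = 31.1
6. 0.9(18.2) - 0.7(4.6) = 16.4 - 3.2 = 13.2
Combination 4 governs: w_u = 39.1 kN/m.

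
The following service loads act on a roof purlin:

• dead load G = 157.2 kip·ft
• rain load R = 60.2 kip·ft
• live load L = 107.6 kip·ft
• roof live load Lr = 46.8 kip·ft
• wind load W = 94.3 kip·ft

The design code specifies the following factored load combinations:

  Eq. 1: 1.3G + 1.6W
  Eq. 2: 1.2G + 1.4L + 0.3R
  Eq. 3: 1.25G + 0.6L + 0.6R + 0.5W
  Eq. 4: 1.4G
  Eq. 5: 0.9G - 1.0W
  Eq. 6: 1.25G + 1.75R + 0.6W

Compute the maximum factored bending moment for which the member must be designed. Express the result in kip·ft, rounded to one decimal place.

Eq. 1: 1.3(157.2) + 1.6(94.3) = 355.2
Eq. 2: 1.2(157.2) + 1.4(107.6) + 0.3(60.2) = 188.6 + 150.6 + 18.1 = 357.3
Eq. 3: 1.25(157.2) + 0.6(107.6) + 0.6(60.2) + 0.5(94.3) = 344.3
Eq. 4: 1.4(157.2) = 220.1
Eq. 5: 0.9(157.2) - 1.0(94.3) = 141.5 - 94.3 = 47.2
Eq. 6: 1.25(157.2) + 1.75(60.2) + 0.6(94.3) = 358.4
The controlling combination is 6, giving 358.4 kip·ft.

358.4 kip·ft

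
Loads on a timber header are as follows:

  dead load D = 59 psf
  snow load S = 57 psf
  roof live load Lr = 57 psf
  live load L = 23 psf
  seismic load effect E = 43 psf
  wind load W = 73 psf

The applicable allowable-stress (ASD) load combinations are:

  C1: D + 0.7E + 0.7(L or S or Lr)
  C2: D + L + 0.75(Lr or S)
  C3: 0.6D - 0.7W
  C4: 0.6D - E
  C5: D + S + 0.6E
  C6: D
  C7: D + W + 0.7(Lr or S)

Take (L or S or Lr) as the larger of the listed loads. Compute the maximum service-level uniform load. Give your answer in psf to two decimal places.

171.90 psf

(L or S or Lr) → S = 57 psf; (Lr or S) → Lr = 57 psf.
C1: 1.0(59) + 0.7(43) + 0.7(57) = 59.00 + 30.10 + 39.90 = 129.00
C2: 1.0(59) + 1.0(23) + 0.75(57) = 59.00 + 23.00 + 42.75 = 124.75
C3: 0.6(59) - 0.7(73) = 35.40 - 51.10 = -15.70
C4: 0.6(59) - 1.0(43) = 35.40 - 43.00 = -7.60
C5: 1.0(59) + 1.0(57) + 0.6(43) = 59.00 + 57.00 + 25.80 = 141.80
C6: 1.0(59) = 59.00
C7: 1.0(59) + 1.0(73) + 0.7(57) = 59.00 + 73.00 + 39.90 = 171.90
Combination 7 governs: q = 171.90 psf.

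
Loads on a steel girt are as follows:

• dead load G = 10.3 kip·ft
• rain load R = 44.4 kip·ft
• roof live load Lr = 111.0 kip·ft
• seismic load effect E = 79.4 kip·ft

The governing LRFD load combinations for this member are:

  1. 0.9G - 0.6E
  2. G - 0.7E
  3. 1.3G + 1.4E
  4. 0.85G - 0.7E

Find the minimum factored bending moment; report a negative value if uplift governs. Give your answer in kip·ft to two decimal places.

-46.83 kip·ft

1. 0.9(10.3) - 0.6(79.4) = 9.27 - 47.64 = -38.37
2. 1.0(10.3) - 0.7(79.4) = 10.30 - 55.58 = -45.28
3. 1.3(10.3) + 1.4(79.4) = 13.39 + 111.16 = 124.55
4. 0.85(10.3) - 0.7(79.4) = -46.83
Combination 4 gives the minimum: -46.83 kip·ft.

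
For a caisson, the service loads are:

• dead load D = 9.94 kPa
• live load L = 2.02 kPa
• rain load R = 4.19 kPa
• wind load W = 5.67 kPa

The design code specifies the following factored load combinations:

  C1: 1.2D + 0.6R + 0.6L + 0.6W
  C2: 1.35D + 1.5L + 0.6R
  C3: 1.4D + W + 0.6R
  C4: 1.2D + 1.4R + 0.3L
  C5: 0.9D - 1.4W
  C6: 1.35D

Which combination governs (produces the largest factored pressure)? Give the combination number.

C1: 1.2(9.94) + 0.6(4.19) + 0.6(2.02) + 0.6(5.67) = 19.06
C2: 1.35(9.94) + 1.5(2.02) + 0.6(4.19) = 13.42 + 3.03 + 2.51 = 18.96
C3: 1.4(9.94) + 1.0(5.67) + 0.6(4.19) = 13.92 + 5.67 + 2.51 = 22.10
C4: 1.2(9.94) + 1.4(4.19) + 0.3(2.02) = 18.40
C5: 0.9(9.94) - 1.4(5.67) = 8.95 - 7.94 = 1.01
C6: 1.35(9.94) = 13.42
The largest value is 22.10 kPa from combination 3.

Combination 3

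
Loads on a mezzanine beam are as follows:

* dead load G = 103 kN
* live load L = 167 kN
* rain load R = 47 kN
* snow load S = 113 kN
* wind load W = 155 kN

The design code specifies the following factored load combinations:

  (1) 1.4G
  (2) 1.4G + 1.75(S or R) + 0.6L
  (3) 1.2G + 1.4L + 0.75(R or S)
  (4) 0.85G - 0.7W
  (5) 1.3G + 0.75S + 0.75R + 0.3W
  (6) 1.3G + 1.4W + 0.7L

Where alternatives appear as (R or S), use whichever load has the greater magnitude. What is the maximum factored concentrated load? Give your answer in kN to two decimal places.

(S or R) → S = 113 kN; (R or S) → S = 113 kN.
(1) 1.4(103) = 144.20
(2) 1.4(103) + 1.75(113) + 0.6(167) = 144.20 + 197.75 + 100.20 = 442.15
(3) 1.2(103) + 1.4(167) + 0.75(113) = 123.60 + 233.80 + 84.75 = 442.15
(4) 0.85(103) - 0.7(155) = 87.55 - 108.50 = -20.95
(5) 1.3(103) + 0.75(113) + 0.75(47) + 0.3(155) = 133.90 + 84.75 + 35.25 + 46.50 = 300.40
(6) 1.3(103) + 1.4(155) + 0.7(167) = 133.90 + 217.00 + 116.90 = 467.80
Maximum is from combination 6.

467.80 kN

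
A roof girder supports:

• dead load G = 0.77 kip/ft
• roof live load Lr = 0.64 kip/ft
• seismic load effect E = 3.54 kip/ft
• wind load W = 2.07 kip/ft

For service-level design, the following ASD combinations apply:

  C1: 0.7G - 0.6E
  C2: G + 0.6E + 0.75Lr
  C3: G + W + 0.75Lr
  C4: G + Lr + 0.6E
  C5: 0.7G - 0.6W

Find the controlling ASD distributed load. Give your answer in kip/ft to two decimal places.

3.53 kip/ft

C1: 0.7(0.77) - 0.6(3.54) = -1.59
C2: 1.0(0.77) + 0.6(3.54) + 0.75(0.64) = 0.77 + 2.12 + 0.48 = 3.37
C3: 1.0(0.77) + 1.0(2.07) + 0.75(0.64) = 0.77 + 2.07 + 0.48 = 3.32
C4: 1.0(0.77) + 1.0(0.64) + 0.6(3.54) = 0.77 + 0.64 + 2.12 = 3.53
C5: 0.7(0.77) - 0.6(2.07) = 0.54 - 1.24 = -0.70
Maximum is from combination 4.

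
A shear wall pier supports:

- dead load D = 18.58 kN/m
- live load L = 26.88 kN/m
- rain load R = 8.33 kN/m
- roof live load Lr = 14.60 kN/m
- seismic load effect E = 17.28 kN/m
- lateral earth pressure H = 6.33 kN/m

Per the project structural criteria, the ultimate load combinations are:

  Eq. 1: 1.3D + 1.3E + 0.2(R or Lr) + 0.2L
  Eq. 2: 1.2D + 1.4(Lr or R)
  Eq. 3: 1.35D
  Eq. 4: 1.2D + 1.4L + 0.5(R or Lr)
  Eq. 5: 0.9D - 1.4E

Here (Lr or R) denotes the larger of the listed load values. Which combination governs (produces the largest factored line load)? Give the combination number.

Combination 4

(R or Lr) → Lr = 14.60 kN/m; (Lr or R) → Lr = 14.60 kN/m.
Eq. 1: 1.3(18.58) + 1.3(17.28) + 0.2(14.60) + 0.2(26.88) = 24.15 + 22.46 + 2.92 + 5.38 = 54.91
Eq. 2: 1.2(18.58) + 1.4(14.60) = 22.30 + 20.44 = 42.74
Eq. 3: 1.35(18.58) = 25.08
Eq. 4: 1.2(18.58) + 1.4(26.88) + 0.5(14.60) = 22.30 + 37.63 + 7.30 = 67.23
Eq. 5: 0.9(18.58) - 1.4(17.28) = 16.72 - 24.19 = -7.47
The largest value is 67.23 kN/m from combination 4.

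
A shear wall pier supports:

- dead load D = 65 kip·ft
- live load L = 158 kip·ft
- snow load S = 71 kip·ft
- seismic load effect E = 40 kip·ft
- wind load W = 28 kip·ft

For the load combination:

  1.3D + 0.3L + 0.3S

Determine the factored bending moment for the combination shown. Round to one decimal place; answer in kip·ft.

153.2 kip·ft

1.3(65) + 0.3(158) + 0.3(71) = 153.2
M_u = 153.2 kip·ft.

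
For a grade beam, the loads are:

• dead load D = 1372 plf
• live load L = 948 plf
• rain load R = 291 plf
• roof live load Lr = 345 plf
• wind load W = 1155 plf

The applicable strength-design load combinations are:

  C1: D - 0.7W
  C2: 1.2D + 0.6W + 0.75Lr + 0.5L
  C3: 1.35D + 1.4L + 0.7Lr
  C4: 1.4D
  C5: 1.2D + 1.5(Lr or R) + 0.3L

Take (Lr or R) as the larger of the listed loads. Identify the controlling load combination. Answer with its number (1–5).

Combination 3

(Lr or R) → Lr = 345 plf.
C1: 1.0(1372) - 0.7(1155) = 1372.0 - 808.5 = 563.5
C2: 1.2(1372) + 0.6(1155) + 0.75(345) + 0.5(948) = 1646.4 + 693.0 + 258.8 + 474.0 = 3072.2
C3: 1.35(1372) + 1.4(948) + 0.7(345) = 1852.2 + 1327.2 + 241.5 = 3420.9
C4: 1.4(1372) = 1920.8
C5: 1.2(1372) + 1.5(345) + 0.3(948) = 1646.4 + 517.5 + 284.4 = 2448.3
The largest value is 3420.9 plf from combination 3.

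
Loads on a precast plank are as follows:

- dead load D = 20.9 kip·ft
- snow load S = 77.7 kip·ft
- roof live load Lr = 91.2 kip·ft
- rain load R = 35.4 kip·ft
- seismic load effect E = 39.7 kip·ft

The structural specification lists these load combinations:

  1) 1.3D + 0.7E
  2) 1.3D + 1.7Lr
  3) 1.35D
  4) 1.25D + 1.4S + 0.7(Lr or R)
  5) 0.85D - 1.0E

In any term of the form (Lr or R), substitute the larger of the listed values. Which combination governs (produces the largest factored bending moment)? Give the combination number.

(Lr or R) → Lr = 91.2 kip·ft.
1) 1.3(20.9) + 0.7(39.7) = 54.96
2) 1.3(20.9) + 1.7(91.2) = 182.21
3) 1.35(20.9) = 28.22
4) 1.25(20.9) + 1.4(77.7) + 0.7(91.2) = 198.75
5) 0.85(20.9) - 1.0(39.7) = -21.94
The largest value is 198.75 kip·ft from combination 4.

Combination 4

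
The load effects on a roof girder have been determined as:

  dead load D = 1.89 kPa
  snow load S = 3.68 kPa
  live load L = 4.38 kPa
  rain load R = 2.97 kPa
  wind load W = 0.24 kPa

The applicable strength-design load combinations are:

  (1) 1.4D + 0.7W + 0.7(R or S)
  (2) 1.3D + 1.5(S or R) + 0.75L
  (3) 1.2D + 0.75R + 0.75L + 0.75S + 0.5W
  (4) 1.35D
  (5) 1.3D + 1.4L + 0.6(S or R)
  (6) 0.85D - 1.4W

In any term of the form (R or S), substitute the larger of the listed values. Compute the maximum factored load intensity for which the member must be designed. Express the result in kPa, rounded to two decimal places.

11.26 kPa

(R or S) → S = 3.68 kPa; (S or R) → S = 3.68 kPa.
(1) 1.4(1.89) + 0.7(0.24) + 0.7(3.68) = 5.39
(2) 1.3(1.89) + 1.5(3.68) + 0.75(4.38) = 11.26
(3) 1.2(1.89) + 0.75(2.97) + 0.75(4.38) + 0.75(3.68) + 0.5(0.24) = 10.66
(4) 1.35(1.89) = 2.55
(5) 1.3(1.89) + 1.4(4.38) + 0.6(3.68) = 2.46 + 6.13 + 2.21 = 10.80
(6) 0.85(1.89) - 1.4(0.24) = 1.61 - 0.34 = 1.27
The controlling combination is 2, giving 11.26 kPa.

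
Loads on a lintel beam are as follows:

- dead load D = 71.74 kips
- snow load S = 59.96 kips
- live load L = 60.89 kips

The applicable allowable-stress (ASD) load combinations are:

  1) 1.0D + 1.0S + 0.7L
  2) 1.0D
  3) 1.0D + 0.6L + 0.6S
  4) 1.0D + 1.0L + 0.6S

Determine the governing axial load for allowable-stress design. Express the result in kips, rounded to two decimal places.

174.32 kips

1) 1.0(71.74) + 1.0(59.96) + 0.7(60.89) = 174.32
2) 1.0(71.74) = 71.74
3) 1.0(71.74) + 0.6(60.89) + 0.6(59.96) = 144.25
4) 1.0(71.74) + 1.0(60.89) + 0.6(59.96) = 168.61
The controlling combination is 1, giving 174.32 kips.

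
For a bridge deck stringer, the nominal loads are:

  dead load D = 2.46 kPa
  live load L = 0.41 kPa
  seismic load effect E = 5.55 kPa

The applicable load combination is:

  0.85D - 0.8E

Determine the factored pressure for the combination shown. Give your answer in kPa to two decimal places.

-2.35 kPa

0.85(2.46) - 0.8(5.55) = -2.35
p_u = -2.35 kPa.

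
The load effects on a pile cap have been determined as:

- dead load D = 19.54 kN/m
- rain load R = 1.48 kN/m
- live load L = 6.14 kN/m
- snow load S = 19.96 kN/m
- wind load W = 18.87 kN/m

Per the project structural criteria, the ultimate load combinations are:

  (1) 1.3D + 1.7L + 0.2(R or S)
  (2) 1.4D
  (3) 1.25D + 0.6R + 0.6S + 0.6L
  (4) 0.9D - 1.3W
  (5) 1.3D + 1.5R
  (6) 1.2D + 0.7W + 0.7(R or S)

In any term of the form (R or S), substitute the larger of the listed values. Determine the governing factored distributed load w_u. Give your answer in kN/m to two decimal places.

50.63 kN/m

(R or S) → S = 19.96 kN/m.
(1) 1.3(19.54) + 1.7(6.14) + 0.2(19.96) = 39.83
(2) 1.4(19.54) = 27.36
(3) 1.25(19.54) + 0.6(1.48) + 0.6(19.96) + 0.6(6.14) = 40.97
(4) 0.9(19.54) - 1.3(18.87) = -6.95
(5) 1.3(19.54) + 1.5(1.48) = 27.62
(6) 1.2(19.54) + 0.7(18.87) + 0.7(19.96) = 50.63
Maximum is from combination 6.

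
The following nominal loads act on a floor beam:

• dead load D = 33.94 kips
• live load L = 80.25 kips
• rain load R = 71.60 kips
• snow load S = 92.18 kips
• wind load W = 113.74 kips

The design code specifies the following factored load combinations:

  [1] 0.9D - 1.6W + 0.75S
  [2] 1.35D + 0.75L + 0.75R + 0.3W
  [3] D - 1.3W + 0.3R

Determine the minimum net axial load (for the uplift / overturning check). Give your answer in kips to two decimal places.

-92.44 kips

[1] 0.9(33.94) - 1.6(113.74) + 0.75(92.18) = -82.30
[2] 1.35(33.94) + 0.75(80.25) + 0.75(71.60) + 0.3(113.74) = 45.82 + 60.19 + 53.70 + 34.12 = 193.83
[3] 1.0(33.94) - 1.3(113.74) + 0.3(71.60) = 33.94 - 147.86 + 21.48 = -92.44
Combination 3 gives the minimum: -92.44 kips.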